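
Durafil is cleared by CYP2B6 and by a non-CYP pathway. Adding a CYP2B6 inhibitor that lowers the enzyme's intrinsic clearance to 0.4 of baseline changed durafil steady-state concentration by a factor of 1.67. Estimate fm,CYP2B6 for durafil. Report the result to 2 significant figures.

Write x for the fraction cleared via CYP2B6. The observed steady-state concentration change means clearance fell to 1/1.67 = 0.5988 of baseline.
Setting x·0.4 + (1 − x) = 0.5988 and solving: x = (0.5988 − 1)/(0.4 − 1) = 0.67.

0.67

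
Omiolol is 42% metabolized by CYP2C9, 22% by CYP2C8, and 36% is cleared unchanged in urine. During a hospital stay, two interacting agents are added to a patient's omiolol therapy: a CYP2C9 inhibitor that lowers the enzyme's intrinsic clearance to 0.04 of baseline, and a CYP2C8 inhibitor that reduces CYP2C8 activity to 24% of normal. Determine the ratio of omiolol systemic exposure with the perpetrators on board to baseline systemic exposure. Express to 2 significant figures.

CYP2C9: 0.42 × 0.04 = 0.0168
CYP2C8: 0.22 × 0.24 = 0.0528
Other: 0.36 (unchanged)
CL_new/CL_old = 0.0168 + 0.0528 + 0.36 = 0.4296.
Net systemic exposure ratio = 1 / 0.4296 = 2.3.

2.3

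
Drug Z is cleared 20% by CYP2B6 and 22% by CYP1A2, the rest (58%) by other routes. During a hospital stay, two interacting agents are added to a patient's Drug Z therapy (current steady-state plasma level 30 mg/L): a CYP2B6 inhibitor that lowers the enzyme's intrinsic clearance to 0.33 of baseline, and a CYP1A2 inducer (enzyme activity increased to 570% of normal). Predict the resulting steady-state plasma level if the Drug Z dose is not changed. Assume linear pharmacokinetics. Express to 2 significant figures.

CYP2B6: 0.2 × 0.33 = 0.066
CYP1A2: 0.22 × 5.7 = 1.254
Other: 0.58 (unchanged)
New clearance relative to baseline: 0.066 + 1.254 + 0.58 = 1.9.
New steady-state plasma level = 30 / 1.9 = 16 mg/L (concentration scales inversely with clearance).

16 mg/L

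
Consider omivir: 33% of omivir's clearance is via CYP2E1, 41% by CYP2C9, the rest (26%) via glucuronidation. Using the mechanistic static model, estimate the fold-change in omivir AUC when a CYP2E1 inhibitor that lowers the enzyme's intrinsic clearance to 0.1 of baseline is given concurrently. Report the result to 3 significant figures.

1.42

The CYP2E1 pathway (33% of clearance) falls to 0.1× activity: 0.33 × 0.1 = 0.033.
CYP2C9 (41%) and the residual 26% are unaffected.
CL_new/CL_old = 0.033 + 0.41 + 0.26 = 0.703.
Since AUC ∝ 1/CL, the ratio is 1 / 0.703 = 1.42.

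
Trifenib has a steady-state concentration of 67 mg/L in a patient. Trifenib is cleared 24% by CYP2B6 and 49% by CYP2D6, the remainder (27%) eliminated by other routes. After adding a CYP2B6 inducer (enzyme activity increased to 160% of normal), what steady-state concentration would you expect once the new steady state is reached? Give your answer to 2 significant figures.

The CYP2B6 pathway (24% of clearance) rises to 1.6× activity: 0.24 × 1.6 = 0.384.
CYP2D6 (49%) and the residual 27% are unaffected.
Relative clearance = 0.384 + 0.49 + 0.27 = 1.144.
New steady-state concentration = baseline ÷ relative clearance = 67 / 1.144 = 59 mg/L.

59 mg/L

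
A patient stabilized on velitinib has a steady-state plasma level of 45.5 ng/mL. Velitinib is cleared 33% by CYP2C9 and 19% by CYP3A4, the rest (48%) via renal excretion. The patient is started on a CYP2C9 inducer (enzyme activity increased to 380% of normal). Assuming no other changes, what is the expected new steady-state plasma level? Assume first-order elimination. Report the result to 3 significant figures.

CYP2C9: 0.33 × 3.8 = 1.254
CYP3A4: 0.19 (unchanged)
Other: 0.48 (unchanged)
CL_new/CL_old = 1.254 + 0.19 + 0.48 = 1.924.
New steady-state plasma level = baseline ÷ relative clearance = 45.5 / 1.924 = 23.6 ng/mL.

23.6 ng/mL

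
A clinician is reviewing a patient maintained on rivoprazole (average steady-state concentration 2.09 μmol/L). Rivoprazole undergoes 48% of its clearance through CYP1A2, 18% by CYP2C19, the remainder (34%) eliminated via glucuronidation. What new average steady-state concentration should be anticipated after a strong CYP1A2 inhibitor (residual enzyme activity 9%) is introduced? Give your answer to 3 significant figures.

3.71 μmol/L

The CYP1A2 pathway (48% of clearance) is reduced to 0.09× activity: 0.48 × 0.09 = 0.0432.
CYP2C19 (18%) and the residual 34% are unaffected.
Relative clearance = 0.0432 + 0.18 + 0.34 = 0.5632.
New average steady-state concentration = baseline ÷ relative clearance = 2.09 / 0.5632 = 3.71 μmol/L.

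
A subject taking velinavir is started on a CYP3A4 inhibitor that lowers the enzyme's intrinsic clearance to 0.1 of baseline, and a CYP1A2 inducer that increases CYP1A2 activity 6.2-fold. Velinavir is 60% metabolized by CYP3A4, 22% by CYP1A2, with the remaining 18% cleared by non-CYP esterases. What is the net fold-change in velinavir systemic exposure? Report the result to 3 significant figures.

0.623

The CYP3A4 pathway (60% of clearance) drops to 0.1× activity: 0.6 × 0.1 = 0.06.
The CYP1A2 pathway (22% of clearance) increases to 6.2× activity: 0.22 × 6.2 = 1.364.
The remaining 18% of clearance is unaffected.
Relative clearance = 0.06 + 1.364 + 0.18 = 1.604.
Net systemic exposure ratio = 1 / 1.604 = 0.623.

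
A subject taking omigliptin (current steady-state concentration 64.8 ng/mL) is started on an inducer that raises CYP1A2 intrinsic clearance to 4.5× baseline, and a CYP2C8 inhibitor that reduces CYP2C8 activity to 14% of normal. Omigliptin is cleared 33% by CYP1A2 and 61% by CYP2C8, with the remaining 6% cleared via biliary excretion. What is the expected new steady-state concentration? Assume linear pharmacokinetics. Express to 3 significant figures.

39.7 ng/mL

CYP1A2: 0.33 × 4.5 = 1.485
CYP2C8: 0.61 × 0.14 = 0.0854
Other: 0.06 (unchanged)
CL_new/CL_old = 1.485 + 0.0854 + 0.06 = 1.6304.
Dividing the baseline by the relative clearance: 64.8 / 1.6304 = 39.7 ng/mL.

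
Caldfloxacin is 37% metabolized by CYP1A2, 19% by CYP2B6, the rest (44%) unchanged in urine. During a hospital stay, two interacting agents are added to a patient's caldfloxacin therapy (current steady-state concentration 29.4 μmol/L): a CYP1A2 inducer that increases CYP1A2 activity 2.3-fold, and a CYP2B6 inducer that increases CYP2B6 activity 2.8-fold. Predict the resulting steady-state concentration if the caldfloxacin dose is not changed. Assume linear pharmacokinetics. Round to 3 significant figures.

CYP1A2: 0.37 × 2.3 = 0.851
CYP2B6: 0.19 × 2.8 = 0.532
Other: 0.44 (unchanged)
Relative clearance = 0.851 + 0.532 + 0.44 = 1.823.
Steady-state concentration ∝ 1/CL: new value = 29.4 / 1.823 = 16.1 μmol/L.

16.1 μmol/L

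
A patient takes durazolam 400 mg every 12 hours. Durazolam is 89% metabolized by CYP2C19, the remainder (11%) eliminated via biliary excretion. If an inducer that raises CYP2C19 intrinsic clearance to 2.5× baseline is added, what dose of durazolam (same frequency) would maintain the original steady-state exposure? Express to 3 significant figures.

934 mg

CYP2C19: 0.89 × 2.5 = 2.225
Other: 0.11 (unchanged)
CL_new/CL_old = 2.225 + 0.11 = 2.335.
Exposure is unchanged when dose changes in proportion to clearance. New dose = 400 mg × 2.335 = 934 mg.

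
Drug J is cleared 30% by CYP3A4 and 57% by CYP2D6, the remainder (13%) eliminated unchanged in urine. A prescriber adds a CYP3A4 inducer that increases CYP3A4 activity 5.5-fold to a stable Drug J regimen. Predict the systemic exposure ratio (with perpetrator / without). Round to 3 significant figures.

0.426

CYP3A4: 0.3 × 5.5 = 1.65
CYP2D6: 0.57 (unchanged)
Other: 0.13 (unchanged)
Relative clearance = 1.65 + 0.57 + 0.13 = 2.35.
Systemic exposure is inversely proportional to clearance, so the fold-change is 1 / 2.35 = 0.426.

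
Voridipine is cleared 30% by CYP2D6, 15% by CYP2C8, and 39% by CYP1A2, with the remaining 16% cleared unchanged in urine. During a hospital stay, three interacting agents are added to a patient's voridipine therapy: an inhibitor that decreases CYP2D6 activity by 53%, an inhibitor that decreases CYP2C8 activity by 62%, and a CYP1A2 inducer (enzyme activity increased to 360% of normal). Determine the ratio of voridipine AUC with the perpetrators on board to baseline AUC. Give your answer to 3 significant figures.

CYP2D6: 0.3 × 0.47 = 0.141
CYP2C8: 0.15 × 0.38 = 0.057
CYP1A2: 0.39 × 3.6 = 1.404
Other: 0.16 (unchanged)
New clearance relative to baseline: 0.141 + 0.057 + 1.404 + 0.16 = 1.762.
AUC ∝ 1/CL: fold-change = 1 / 1.762 = 0.568.

0.568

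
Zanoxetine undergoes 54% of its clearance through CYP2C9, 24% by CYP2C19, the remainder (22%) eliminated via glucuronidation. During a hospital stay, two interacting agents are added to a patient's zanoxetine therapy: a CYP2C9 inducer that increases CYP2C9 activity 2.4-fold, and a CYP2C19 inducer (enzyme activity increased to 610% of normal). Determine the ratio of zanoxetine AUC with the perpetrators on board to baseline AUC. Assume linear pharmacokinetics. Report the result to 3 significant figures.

0.336

CYP2C9: 0.54 × 2.4 = 1.296
CYP2C19: 0.24 × 6.1 = 1.464
Other: 0.22 (unchanged)
New clearance relative to baseline: 1.296 + 1.464 + 0.22 = 2.98.
AUC ∝ 1/CL: fold-change = 1 / 2.98 = 0.336.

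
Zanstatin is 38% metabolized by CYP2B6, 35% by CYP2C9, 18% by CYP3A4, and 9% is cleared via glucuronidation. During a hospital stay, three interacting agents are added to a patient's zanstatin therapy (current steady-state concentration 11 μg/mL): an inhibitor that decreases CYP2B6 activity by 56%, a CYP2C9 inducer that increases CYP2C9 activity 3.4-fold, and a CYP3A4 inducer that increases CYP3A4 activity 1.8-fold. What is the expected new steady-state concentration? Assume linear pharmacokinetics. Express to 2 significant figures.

6.2 μg/mL

The CYP2B6 pathway (38% of clearance) is reduced to 0.44× activity: 0.38 × 0.44 = 0.1672.
The CYP2C9 pathway (35% of clearance) increases to 3.4× activity: 0.35 × 3.4 = 1.19.
The CYP3A4 pathway (18% of clearance) rises to 1.8× activity: 0.18 × 1.8 = 0.324.
The remaining 9% of clearance is unaffected.
CL_new/CL_old = 0.1672 + 1.19 + 0.324 + 0.09 = 1.7712.
Steady-state concentration ∝ 1/CL: new value = 11 / 1.7712 = 6.2 μg/mL.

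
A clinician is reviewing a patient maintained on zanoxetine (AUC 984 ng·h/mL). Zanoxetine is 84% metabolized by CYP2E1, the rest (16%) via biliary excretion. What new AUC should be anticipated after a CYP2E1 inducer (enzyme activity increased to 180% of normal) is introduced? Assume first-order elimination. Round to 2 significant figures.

The CYP2E1 pathway (84% of clearance) is boosted to 1.8× activity: 0.84 × 1.8 = 1.512.
Non-CYP routes (16%) are unchanged.
CL_new/CL_old = 1.512 + 0.16 = 1.672.
New AUC = baseline ÷ relative clearance = 984 / 1.672 = 5.9 × 10² ng·h/mL.

5.9 × 10² ng·h/mL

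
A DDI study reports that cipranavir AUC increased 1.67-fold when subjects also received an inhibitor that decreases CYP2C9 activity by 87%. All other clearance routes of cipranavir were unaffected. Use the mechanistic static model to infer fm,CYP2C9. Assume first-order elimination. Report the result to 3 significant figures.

0.461

CL'/CL = 1 / 1.67 = 0.5988
0.13·fm + (1 − fm) = 0.5988
fm = (0.5988 − 1) / (0.13 − 1) = 0.461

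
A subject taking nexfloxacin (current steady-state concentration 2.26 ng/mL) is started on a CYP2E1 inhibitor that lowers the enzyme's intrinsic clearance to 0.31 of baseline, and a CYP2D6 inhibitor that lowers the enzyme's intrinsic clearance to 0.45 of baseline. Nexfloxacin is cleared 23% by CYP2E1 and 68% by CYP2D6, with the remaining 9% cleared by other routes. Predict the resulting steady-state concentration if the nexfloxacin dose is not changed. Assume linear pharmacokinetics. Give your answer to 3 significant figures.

4.84 ng/mL

The CYP2E1 pathway (23% of clearance) falls to 0.31× activity: 0.23 × 0.31 = 0.0713.
The CYP2D6 pathway (68% of clearance) drops to 0.45× activity: 0.68 × 0.45 = 0.306.
Non-CYP routes (9%) are unchanged.
CL_new/CL_old = 0.0713 + 0.306 + 0.09 = 0.4673.
Dividing the baseline by the relative clearance: 2.26 / 0.4673 = 4.84 ng/mL.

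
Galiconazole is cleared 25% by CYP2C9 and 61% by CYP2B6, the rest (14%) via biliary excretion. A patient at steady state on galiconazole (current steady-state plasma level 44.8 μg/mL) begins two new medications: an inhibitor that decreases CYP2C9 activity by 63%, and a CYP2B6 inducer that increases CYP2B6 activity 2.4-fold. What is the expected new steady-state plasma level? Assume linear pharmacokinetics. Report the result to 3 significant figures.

CYP2C9: 0.25 × 0.37 = 0.0925
CYP2B6: 0.61 × 2.4 = 1.464
Other: 0.14 (unchanged)
CL_new/CL_old = 0.0925 + 1.464 + 0.14 = 1.6965.
New steady-state plasma level = 44.8 / 1.6965 = 26.4 μg/mL (concentration scales inversely with clearance).

26.4 μg/mL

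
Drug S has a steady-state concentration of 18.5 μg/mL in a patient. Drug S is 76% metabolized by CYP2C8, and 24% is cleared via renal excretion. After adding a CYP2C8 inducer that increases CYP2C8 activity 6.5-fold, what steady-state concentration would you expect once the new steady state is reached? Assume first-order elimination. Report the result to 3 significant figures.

CYP2C8: 0.76 × 6.5 = 4.94
Other: 0.24 (unchanged)
New clearance relative to baseline: 4.94 + 0.24 = 5.18.
With dosing unchanged, steady-state concentration scales as 1/CL: 18.5 / 5.18 = 3.57 μg/mL.

3.57 μg/mL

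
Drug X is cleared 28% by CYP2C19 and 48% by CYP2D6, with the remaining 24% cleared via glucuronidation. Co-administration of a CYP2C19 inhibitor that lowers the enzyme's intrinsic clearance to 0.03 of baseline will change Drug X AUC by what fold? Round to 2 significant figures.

The CYP2C19 pathway (28% of clearance) is reduced to 0.03× activity: 0.28 × 0.03 = 0.0084.
CYP2D6 (48%) and the residual 24% are unaffected.
CL_new/CL_old = 0.0084 + 0.48 + 0.24 = 0.7284.
AUC is inversely proportional to clearance, so the fold-change is 1 / 0.7284 = 1.4.

1.4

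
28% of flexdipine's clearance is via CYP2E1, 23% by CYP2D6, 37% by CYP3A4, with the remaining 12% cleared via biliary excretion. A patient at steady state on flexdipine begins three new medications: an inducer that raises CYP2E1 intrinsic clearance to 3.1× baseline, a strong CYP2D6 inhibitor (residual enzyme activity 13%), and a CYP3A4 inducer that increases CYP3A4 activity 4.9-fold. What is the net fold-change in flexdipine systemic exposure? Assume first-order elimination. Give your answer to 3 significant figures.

The CYP2E1 pathway (28% of clearance) rises to 3.1× activity: 0.28 × 3.1 = 0.868.
The CYP2D6 pathway (23% of clearance) falls to 0.13× activity: 0.23 × 0.13 = 0.0299.
The CYP3A4 pathway (37% of clearance) rises to 4.9× activity: 0.37 × 4.9 = 1.813.
The remaining 12% of clearance is unaffected.
CL_new/CL_old = 0.868 + 0.0299 + 1.813 + 0.12 = 2.8309.
Because systemic exposure varies inversely with clearance, the combined effect is 1 / 2.8309 = 0.353.

0.353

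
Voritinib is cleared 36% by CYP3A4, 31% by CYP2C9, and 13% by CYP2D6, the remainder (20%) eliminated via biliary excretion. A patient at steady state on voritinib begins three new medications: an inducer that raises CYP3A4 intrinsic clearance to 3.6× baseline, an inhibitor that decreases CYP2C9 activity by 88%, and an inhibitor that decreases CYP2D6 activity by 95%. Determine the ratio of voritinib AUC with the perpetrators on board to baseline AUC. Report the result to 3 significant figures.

0.649

CYP3A4: 0.36 × 3.6 = 1.296
CYP2C9: 0.31 × 0.12 = 0.0372
CYP2D6: 0.13 × 0.05 = 0.0065
Other: 0.2 (unchanged)
Relative clearance = 1.296 + 0.0372 + 0.0065 + 0.2 = 1.5397.
AUC ∝ 1/CL: fold-change = 1 / 1.5397 = 0.649.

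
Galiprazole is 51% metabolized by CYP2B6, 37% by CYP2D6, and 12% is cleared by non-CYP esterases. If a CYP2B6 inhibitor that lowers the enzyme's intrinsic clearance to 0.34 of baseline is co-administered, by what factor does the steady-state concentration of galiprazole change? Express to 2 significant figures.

CYP2B6: 0.51 × 0.34 = 0.1734
CYP2D6: 0.37 (unchanged)
Other: 0.12 (unchanged)
New clearance relative to baseline: 0.1734 + 0.37 + 0.12 = 0.6634.
Steady-state concentration ratio = CL_old/CL_new = 1 / 0.6634 = 1.5.

1.5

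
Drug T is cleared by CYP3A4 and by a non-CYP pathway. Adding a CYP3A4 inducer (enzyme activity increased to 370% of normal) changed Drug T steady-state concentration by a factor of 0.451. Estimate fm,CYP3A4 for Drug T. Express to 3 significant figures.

Let fm be the CYP3A4 fraction. New clearance relative to baseline = fm × 3.7 + (1 − fm).
Steady-state concentration ratio = 1 / (new CL fraction), so new CL fraction = 1 / 0.451 = 2.217.
fm × 3.7 + 1 − fm = 2.217  ⇒  fm × (3.7 − 1) = 1.217  ⇒  fm = 0.451.

0.451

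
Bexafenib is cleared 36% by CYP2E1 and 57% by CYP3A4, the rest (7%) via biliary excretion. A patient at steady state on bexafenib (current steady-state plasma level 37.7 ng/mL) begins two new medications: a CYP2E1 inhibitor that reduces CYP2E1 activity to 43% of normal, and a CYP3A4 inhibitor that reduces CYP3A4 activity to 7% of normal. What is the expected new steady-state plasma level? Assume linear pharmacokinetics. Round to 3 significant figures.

142 ng/mL

The CYP2E1 pathway (36% of clearance) falls to 0.43× activity: 0.36 × 0.43 = 0.1548.
The CYP3A4 pathway (57% of clearance) falls to 0.07× activity: 0.57 × 0.07 = 0.0399.
The remaining 7% of clearance is unaffected.
New clearance relative to baseline: 0.1548 + 0.0399 + 0.07 = 0.2647.
Steady-state plasma level ∝ 1/CL: new value = 37.7 / 0.2647 = 142 ng/mL.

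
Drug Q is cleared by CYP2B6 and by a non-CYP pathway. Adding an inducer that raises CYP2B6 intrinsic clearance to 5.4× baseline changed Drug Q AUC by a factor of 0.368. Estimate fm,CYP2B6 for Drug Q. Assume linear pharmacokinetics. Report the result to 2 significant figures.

0.39

Write x for the fraction cleared via CYP2B6. The observed AUC change means clearance rose to 1/0.368 = 2.717 of baseline.
Setting x·5.4 + (1 − x) = 2.717 and solving: x = (2.717 − 1)/(5.4 − 1) = 0.39.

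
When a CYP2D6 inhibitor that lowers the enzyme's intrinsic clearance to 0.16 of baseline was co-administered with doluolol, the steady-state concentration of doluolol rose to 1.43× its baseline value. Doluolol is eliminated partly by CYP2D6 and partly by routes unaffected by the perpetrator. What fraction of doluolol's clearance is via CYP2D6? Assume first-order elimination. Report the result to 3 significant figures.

Call the CYP2D6 fraction fm. After the interaction, CL_new/CL_old = fm × 0.16 + (1 − fm).
Steady-state concentration ratio = 1 / (new CL fraction), so new CL fraction = 1 / 1.43 = 0.6993.
fm × 0.16 + 1 − fm = 0.6993  ⇒  fm × (0.16 − 1) = −0.3007  ⇒  fm = 0.358.

0.358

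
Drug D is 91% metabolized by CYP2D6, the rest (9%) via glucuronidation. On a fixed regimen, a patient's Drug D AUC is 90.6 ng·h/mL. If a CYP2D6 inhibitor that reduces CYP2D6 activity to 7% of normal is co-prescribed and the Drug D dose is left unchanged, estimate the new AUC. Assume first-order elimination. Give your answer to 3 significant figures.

CYP2D6: 0.91 × 0.07 = 0.0637
Other: 0.09 (unchanged)
Relative clearance = 0.0637 + 0.09 = 0.1537.
AUC ∝ 1/CL, so new value = 90.6 / 0.1537 = 589 ng·h/mL.

589 ng·h/mL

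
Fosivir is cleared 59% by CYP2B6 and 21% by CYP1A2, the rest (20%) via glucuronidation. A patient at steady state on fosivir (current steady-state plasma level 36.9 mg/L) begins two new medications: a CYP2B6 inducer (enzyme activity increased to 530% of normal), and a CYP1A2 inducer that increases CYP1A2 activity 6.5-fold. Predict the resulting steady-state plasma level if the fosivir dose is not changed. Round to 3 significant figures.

The CYP2B6 pathway (59% of clearance) increases to 5.3× activity: 0.59 × 5.3 = 3.127.
The CYP1A2 pathway (21% of clearance) increases to 6.5× activity: 0.21 × 6.5 = 1.365.
The remaining 20% of clearance is unaffected.
CL_new/CL_old = 3.127 + 1.365 + 0.2 = 4.692.
Dividing the baseline by the relative clearance: 36.9 / 4.692 = 7.86 mg/L.

7.86 mg/L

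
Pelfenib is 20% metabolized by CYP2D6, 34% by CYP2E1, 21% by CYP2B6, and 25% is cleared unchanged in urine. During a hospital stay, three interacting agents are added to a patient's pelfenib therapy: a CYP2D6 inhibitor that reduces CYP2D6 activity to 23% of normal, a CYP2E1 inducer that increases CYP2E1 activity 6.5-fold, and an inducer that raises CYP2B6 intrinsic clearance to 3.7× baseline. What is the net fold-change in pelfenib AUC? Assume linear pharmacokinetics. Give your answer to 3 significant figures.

The CYP2D6 pathway (20% of clearance) drops to 0.23× activity: 0.2 × 0.23 = 0.046.
The CYP2E1 pathway (34% of clearance) increases to 6.5× activity: 0.34 × 6.5 = 2.21.
The CYP2B6 pathway (21% of clearance) is boosted to 3.7× activity: 0.21 × 3.7 = 0.777.
Non-CYP routes (25%) are unchanged.
CL_new/CL_old = 0.046 + 2.21 + 0.777 + 0.25 = 3.283.
AUC ∝ 1/CL: fold-change = 1 / 3.283 = 0.305.

0.305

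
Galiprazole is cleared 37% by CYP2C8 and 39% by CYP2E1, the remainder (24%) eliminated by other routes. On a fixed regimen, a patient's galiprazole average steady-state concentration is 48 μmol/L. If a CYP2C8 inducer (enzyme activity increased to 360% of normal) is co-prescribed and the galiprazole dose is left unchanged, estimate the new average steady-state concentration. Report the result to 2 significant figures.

24 μmol/L

The CYP2C8 pathway (37% of clearance) is boosted to 3.6× activity: 0.37 × 3.6 = 1.332.
CYP2E1 (39%) and the residual 24% are unaffected.
New clearance relative to baseline: 1.332 + 0.39 + 0.24 = 1.962.
Average steady-state concentration ∝ 1/CL, so new value = 48 / 1.962 = 24 μmol/L.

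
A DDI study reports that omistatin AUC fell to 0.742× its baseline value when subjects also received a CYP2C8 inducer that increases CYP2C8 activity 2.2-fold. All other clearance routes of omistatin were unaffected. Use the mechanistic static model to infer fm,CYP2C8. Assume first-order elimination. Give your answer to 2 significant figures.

0.29

Write x for the fraction cleared via CYP2C8. The observed AUC change means clearance rose to 1/0.742 = 1.348 of baseline.
Setting x·2.2 + (1 − x) = 1.348 and solving: x = (1.348 − 1)/(2.2 − 1) = 0.29.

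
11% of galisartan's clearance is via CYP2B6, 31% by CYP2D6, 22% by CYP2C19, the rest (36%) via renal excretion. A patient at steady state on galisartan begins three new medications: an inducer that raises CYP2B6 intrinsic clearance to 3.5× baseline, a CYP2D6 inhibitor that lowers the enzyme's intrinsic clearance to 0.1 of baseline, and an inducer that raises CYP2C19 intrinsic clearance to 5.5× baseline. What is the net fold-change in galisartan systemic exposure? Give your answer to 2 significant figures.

The CYP2B6 pathway (11% of clearance) rises to 3.5× activity: 0.11 × 3.5 = 0.385.
The CYP2D6 pathway (31% of clearance) falls to 0.1× activity: 0.31 × 0.1 = 0.031.
The CYP2C19 pathway (22% of clearance) increases to 5.5× activity: 0.22 × 5.5 = 1.21.
Non-CYP routes (36%) are unchanged.
Relative clearance = 0.385 + 0.031 + 1.21 + 0.36 = 1.986.
Systemic exposure ∝ 1/CL: fold-change = 1 / 1.986 = 0.50.

0.50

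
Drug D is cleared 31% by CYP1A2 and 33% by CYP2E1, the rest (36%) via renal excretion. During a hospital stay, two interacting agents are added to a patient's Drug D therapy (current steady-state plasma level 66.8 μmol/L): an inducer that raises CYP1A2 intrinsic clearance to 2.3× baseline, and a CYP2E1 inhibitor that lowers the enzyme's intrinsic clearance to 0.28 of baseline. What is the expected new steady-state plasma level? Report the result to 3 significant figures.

CYP1A2: 0.31 × 2.3 = 0.713
CYP2E1: 0.33 × 0.28 = 0.0924
Other: 0.36 (unchanged)
CL_new/CL_old = 0.713 + 0.0924 + 0.36 = 1.1654.
Dividing the baseline by the relative clearance: 66.8 / 1.1654 = 57.3 μmol/L.

57.3 μmol/L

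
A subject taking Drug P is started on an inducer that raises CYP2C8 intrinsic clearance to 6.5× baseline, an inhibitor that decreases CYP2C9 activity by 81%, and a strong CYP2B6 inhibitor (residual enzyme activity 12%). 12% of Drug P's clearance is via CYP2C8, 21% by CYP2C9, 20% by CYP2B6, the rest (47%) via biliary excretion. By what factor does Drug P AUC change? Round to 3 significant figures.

0.761

The CYP2C8 pathway (12% of clearance) rises to 6.5× activity: 0.12 × 6.5 = 0.78.
The CYP2C9 pathway (21% of clearance) is reduced to 0.19× activity: 0.21 × 0.19 = 0.0399.
The CYP2B6 pathway (20% of clearance) falls to 0.12× activity: 0.2 × 0.12 = 0.024.
The remaining 47% of clearance is unaffected.
Relative clearance = 0.78 + 0.0399 + 0.024 + 0.47 = 1.3139.
AUC ∝ 1/CL: fold-change = 1 / 1.3139 = 0.761.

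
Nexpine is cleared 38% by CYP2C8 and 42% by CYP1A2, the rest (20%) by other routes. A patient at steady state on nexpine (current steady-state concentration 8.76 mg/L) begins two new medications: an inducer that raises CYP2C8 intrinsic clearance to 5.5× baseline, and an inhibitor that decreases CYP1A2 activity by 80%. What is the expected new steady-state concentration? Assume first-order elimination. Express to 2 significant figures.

3.7 mg/L

The CYP2C8 pathway (38% of clearance) is boosted to 5.5× activity: 0.38 × 5.5 = 2.09.
The CYP1A2 pathway (42% of clearance) falls to 0.2× activity: 0.42 × 0.2 = 0.084.
Non-CYP routes (20%) are unchanged.
Relative clearance = 2.09 + 0.084 + 0.2 = 2.374.
Dividing the baseline by the relative clearance: 8.76 / 2.374 = 3.7 mg/L.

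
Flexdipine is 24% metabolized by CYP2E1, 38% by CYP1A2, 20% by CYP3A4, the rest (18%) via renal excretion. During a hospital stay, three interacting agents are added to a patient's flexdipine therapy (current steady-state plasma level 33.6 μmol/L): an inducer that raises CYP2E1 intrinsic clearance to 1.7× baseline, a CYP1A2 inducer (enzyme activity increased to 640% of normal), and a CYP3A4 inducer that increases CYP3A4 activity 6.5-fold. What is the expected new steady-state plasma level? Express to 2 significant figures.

7.8 μmol/L

The CYP2E1 pathway (24% of clearance) rises to 1.7× activity: 0.24 × 1.7 = 0.408.
The CYP1A2 pathway (38% of clearance) rises to 6.4× activity: 0.38 × 6.4 = 2.432.
The CYP3A4 pathway (20% of clearance) increases to 6.5× activity: 0.2 × 6.5 = 1.3.
The remaining 18% of clearance is unaffected.
Relative clearance = 0.408 + 2.432 + 1.3 + 0.18 = 4.32.
Dividing the baseline by the relative clearance: 33.6 / 4.32 = 7.8 μmol/L.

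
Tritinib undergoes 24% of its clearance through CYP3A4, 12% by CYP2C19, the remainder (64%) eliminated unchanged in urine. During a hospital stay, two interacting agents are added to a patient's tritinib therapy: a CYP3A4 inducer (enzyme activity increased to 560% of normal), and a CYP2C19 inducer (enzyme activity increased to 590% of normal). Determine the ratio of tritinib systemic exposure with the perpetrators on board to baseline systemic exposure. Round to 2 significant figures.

CYP3A4: 0.24 × 5.6 = 1.344
CYP2C19: 0.12 × 5.9 = 0.708
Other: 0.64 (unchanged)
Relative clearance = 1.344 + 0.708 + 0.64 = 2.692.
Systemic exposure ∝ 1/CL: fold-change = 1 / 2.692 = 0.37.

0.37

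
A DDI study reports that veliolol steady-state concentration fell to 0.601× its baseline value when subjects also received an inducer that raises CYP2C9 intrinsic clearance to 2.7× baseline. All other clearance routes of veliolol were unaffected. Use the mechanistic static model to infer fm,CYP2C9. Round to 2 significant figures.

0.39

Write x for the fraction cleared via CYP2C9. The observed steady-state concentration change means clearance rose to 1/0.601 = 1.664 of baseline.
Only the CYP2C9 route changed, so 1.664 = x·2.7 + (1 − x), giving x = 0.39.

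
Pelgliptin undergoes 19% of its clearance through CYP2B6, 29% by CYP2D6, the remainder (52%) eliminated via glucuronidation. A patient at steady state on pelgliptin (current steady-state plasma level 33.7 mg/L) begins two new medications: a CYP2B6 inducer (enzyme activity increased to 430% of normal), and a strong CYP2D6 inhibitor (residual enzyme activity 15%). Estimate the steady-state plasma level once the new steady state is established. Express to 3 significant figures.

CYP2B6: 0.19 × 4.3 = 0.817
CYP2D6: 0.29 × 0.15 = 0.0435
Other: 0.52 (unchanged)
Relative clearance = 0.817 + 0.0435 + 0.52 = 1.3805.
New steady-state plasma level = 33.7 / 1.3805 = 24.4 mg/L (concentration scales inversely with clearance).

24.4 mg/L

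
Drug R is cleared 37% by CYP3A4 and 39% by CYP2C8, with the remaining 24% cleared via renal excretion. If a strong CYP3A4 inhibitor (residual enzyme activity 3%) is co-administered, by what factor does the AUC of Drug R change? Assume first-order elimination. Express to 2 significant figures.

The CYP3A4 pathway (37% of clearance) falls to 0.03× activity: 0.37 × 0.03 = 0.0111.
CYP2C8 (39%) and the residual 24% are unaffected.
Relative clearance = 0.0111 + 0.39 + 0.24 = 0.6411.
AUC ratio = CL_old/CL_new = 1 / 0.6411 = 1.6.

1.6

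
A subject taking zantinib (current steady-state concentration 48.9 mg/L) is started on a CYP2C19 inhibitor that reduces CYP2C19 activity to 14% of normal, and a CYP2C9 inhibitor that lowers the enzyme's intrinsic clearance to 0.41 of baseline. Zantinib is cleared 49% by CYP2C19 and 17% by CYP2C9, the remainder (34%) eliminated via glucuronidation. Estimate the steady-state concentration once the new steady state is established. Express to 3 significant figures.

102 mg/L

The CYP2C19 pathway (49% of clearance) is reduced to 0.14× activity: 0.49 × 0.14 = 0.0686.
The CYP2C9 pathway (17% of clearance) falls to 0.41× activity: 0.17 × 0.41 = 0.0697.
The remaining 34% of clearance is unaffected.
Relative clearance = 0.0686 + 0.0697 + 0.34 = 0.4783.
New steady-state concentration = 48.9 / 0.4783 = 102 mg/L (concentration scales inversely with clearance).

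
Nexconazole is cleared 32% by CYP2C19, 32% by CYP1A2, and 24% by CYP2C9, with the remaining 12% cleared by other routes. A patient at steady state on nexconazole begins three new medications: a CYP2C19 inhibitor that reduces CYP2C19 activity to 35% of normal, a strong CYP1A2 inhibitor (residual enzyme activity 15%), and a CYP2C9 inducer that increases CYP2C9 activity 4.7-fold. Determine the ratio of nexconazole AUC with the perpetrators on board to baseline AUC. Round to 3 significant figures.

The CYP2C19 pathway (32% of clearance) falls to 0.35× activity: 0.32 × 0.35 = 0.112.
The CYP1A2 pathway (32% of clearance) falls to 0.15× activity: 0.32 × 0.15 = 0.048.
The CYP2C9 pathway (24% of clearance) rises to 4.7× activity: 0.24 × 4.7 = 1.128.
The remaining 12% of clearance is unaffected.
Relative clearance = 0.112 + 0.048 + 1.128 + 0.12 = 1.408.
AUC ∝ 1/CL: fold-change = 1 / 1.408 = 0.710.

0.710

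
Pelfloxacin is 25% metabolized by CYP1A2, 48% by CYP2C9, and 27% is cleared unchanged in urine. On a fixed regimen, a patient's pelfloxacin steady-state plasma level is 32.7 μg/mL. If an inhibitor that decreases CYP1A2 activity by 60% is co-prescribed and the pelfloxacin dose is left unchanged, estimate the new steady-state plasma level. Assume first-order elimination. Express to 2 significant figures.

38 μg/mL

CYP1A2: 0.25 × 0.4 = 0.1
CYP2C9: 0.48 (unchanged)
Other: 0.27 (unchanged)
New clearance relative to baseline: 0.1 + 0.48 + 0.27 = 0.85.
With dosing unchanged, steady-state plasma level scales as 1/CL: 32.7 / 0.85 = 38 μg/mL.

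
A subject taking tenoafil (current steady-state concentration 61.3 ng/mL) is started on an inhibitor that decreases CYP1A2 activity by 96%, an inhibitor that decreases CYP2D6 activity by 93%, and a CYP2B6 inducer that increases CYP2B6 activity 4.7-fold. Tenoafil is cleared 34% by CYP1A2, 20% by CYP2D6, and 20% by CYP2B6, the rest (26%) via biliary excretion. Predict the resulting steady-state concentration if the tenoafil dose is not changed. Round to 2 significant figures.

50 ng/mL

The CYP1A2 pathway (34% of clearance) drops to 0.04× activity: 0.34 × 0.04 = 0.0136.
The CYP2D6 pathway (20% of clearance) falls to 0.07× activity: 0.2 × 0.07 = 0.014.
The CYP2B6 pathway (20% of clearance) increases to 4.7× activity: 0.2 × 4.7 = 0.94.
Non-CYP routes (26%) are unchanged.
Relative clearance = 0.0136 + 0.014 + 0.94 + 0.26 = 1.2276.
Steady-state concentration ∝ 1/CL: new value = 61.3 / 1.2276 = 50 ng/mL.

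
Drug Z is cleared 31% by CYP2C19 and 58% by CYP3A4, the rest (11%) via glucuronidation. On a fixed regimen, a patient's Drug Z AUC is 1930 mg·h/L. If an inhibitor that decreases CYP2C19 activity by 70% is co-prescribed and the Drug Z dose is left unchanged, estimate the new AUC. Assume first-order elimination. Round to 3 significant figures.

CYP2C19: 0.31 × 0.3 = 0.093
CYP3A4: 0.58 (unchanged)
Other: 0.11 (unchanged)
Relative clearance = 0.093 + 0.58 + 0.11 = 0.783.
New AUC = baseline ÷ relative clearance = 1930 / 0.783 = 2.46 × 10³ mg·h/L.

2.46 × 10³ mg·h/L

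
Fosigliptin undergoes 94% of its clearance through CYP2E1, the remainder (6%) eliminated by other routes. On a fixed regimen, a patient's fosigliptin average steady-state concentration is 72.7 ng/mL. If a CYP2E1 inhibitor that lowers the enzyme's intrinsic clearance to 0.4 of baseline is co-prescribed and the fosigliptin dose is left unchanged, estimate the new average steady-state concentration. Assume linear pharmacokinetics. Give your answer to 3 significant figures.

167 ng/mL

The CYP2E1 pathway (94% of clearance) drops to 0.4× activity: 0.94 × 0.4 = 0.376.
Non-CYP routes (6%) are unchanged.
New clearance relative to baseline: 0.376 + 0.06 = 0.436.
New average steady-state concentration = baseline ÷ relative clearance = 72.7 / 0.436 = 167 ng/mL.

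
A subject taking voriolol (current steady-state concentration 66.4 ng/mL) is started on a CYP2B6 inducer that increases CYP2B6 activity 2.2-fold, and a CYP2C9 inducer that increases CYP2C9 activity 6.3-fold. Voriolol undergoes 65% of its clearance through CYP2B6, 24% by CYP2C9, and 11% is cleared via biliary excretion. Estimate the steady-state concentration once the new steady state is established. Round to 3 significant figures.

21.8 ng/mL

CYP2B6: 0.65 × 2.2 = 1.43
CYP2C9: 0.24 × 6.3 = 1.512
Other: 0.11 (unchanged)
New clearance relative to baseline: 1.43 + 1.512 + 0.11 = 3.052.
Steady-state concentration ∝ 1/CL: new value = 66.4 / 3.052 = 21.8 ng/mL.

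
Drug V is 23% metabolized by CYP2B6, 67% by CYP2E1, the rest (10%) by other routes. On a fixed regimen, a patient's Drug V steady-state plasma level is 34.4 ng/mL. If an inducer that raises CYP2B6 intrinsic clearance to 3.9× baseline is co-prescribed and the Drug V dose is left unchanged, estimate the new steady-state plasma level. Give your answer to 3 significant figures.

20.6 ng/mL

The CYP2B6 pathway (23% of clearance) increases to 3.9× activity: 0.23 × 3.9 = 0.897.
CYP2E1 (67%) and the residual 10% are unaffected.
New clearance relative to baseline: 0.897 + 0.67 + 0.1 = 1.667.
With dosing unchanged, steady-state plasma level scales as 1/CL: 34.4 / 1.667 = 20.6 ng/mL.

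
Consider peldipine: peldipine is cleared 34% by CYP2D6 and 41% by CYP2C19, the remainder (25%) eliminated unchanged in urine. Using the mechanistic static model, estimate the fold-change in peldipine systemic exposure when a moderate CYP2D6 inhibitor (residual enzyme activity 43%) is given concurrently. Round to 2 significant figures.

The CYP2D6 pathway (34% of clearance) is reduced to 0.43× activity: 0.34 × 0.43 = 0.1462.
CYP2C19 (41%) and the residual 25% are unaffected.
Relative clearance = 0.1462 + 0.41 + 0.25 = 0.8062.
Systemic exposure is inversely proportional to clearance, so the fold-change is 1 / 0.8062 = 1.2.

1.2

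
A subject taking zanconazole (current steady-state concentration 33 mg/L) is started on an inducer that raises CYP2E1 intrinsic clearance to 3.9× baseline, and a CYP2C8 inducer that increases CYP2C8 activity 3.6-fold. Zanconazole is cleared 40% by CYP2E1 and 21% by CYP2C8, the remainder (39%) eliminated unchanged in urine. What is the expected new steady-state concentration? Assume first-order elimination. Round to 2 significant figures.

The CYP2E1 pathway (40% of clearance) is boosted to 3.9× activity: 0.4 × 3.9 = 1.56.
The CYP2C8 pathway (21% of clearance) increases to 3.6× activity: 0.21 × 3.6 = 0.756.
The remaining 39% of clearance is unaffected.
CL_new/CL_old = 1.56 + 0.756 + 0.39 = 2.706.
Dividing the baseline by the relative clearance: 33 / 2.706 = 12 mg/L.

12 mg/L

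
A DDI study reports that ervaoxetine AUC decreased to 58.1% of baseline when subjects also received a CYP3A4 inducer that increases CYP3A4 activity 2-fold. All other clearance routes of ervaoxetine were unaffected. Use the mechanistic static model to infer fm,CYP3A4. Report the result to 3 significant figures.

CL'/CL = 1 / 0.581 = 1.721
2·fm + (1 − fm) = 1.721
fm = (1.721 − 1) / (2 − 1) = 0.721

0.721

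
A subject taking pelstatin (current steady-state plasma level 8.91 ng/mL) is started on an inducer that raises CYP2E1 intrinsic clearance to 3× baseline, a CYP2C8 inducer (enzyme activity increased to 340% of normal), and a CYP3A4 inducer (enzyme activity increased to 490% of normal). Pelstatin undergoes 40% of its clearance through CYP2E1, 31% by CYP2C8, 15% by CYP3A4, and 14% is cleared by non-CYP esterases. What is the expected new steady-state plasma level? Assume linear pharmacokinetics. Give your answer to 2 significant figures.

CYP2E1: 0.4 × 3 = 1.2
CYP2C8: 0.31 × 3.4 = 1.054
CYP3A4: 0.15 × 4.9 = 0.735
Other: 0.14 (unchanged)
New clearance relative to baseline: 1.2 + 1.054 + 0.735 + 0.14 = 3.129.
Steady-state plasma level ∝ 1/CL: new value = 8.91 / 3.129 = 2.8 ng/mL.

2.8 ng/mL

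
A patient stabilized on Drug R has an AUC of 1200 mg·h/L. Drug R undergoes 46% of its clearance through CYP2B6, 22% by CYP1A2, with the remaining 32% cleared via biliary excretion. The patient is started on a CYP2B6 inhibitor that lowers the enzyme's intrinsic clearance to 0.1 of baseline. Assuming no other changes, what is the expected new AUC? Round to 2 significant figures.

2.0 × 10³ mg·h/L

The CYP2B6 pathway (46% of clearance) falls to 0.1× activity: 0.46 × 0.1 = 0.046.
CYP1A2 (22%) and the residual 32% are unaffected.
Relative clearance = 0.046 + 0.22 + 0.32 = 0.586.
AUC ∝ 1/CL, so new value = 1200 / 0.586 = 2.0 × 10³ mg·h/L.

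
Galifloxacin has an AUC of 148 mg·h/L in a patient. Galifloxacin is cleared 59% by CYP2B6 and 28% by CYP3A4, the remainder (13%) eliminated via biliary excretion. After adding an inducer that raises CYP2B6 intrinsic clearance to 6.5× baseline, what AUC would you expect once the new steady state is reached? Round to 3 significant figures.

CYP2B6: 0.59 × 6.5 = 3.835
CYP3A4: 0.28 (unchanged)
Other: 0.13 (unchanged)
CL_new/CL_old = 3.835 + 0.28 + 0.13 = 4.245.
With dosing unchanged, AUC scales as 1/CL: 148 / 4.245 = 34.9 mg·h/L.

34.9 mg·h/L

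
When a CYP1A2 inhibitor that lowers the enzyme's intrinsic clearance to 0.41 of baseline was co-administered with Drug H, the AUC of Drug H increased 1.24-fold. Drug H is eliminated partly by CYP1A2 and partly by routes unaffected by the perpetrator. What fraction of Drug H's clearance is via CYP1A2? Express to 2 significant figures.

CL'/CL = 1 / 1.24 = 0.8065
0.41·fm + (1 − fm) = 0.8065
fm = (0.8065 − 1) / (0.41 − 1) = 0.33

0.33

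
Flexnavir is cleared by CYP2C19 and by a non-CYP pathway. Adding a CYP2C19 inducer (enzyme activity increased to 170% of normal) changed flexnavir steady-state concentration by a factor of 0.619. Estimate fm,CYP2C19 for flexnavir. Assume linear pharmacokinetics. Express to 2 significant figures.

0.88

Call the CYP2C19 fraction fm. After the interaction, CL_new/CL_old = fm × 1.7 + (1 − fm).
Steady-state concentration ratio = 1 / (new CL fraction), so new CL fraction = 1 / 0.619 = 1.616.
fm × 1.7 + 1 − fm = 1.616  ⇒  fm × (1.7 − 1) = 0.6155  ⇒  fm = 0.88.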